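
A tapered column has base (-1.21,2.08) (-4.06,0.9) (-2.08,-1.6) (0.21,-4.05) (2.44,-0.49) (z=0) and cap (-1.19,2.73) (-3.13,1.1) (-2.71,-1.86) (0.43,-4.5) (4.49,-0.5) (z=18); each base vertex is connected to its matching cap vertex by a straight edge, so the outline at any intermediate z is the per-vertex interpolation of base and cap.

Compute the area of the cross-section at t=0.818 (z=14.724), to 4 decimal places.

Area at t=0.818: 28.2067

Cross-section at t=0.818: each vertex is (1-t)·p0[i] + t·p1[i].
  v1: (1-0.818)·(-1.21,2.08) + 0.818·(-1.19,2.73) = (-1.1936,2.6117)
  v2: (1-0.818)·(-4.06,0.9) + 0.818·(-3.13,1.1) = (-3.2993,1.0636)
  v3: (1-0.818)·(-2.08,-1.6) + 0.818·(-2.71,-1.86) = (-2.5953,-1.8127)
  v4: (1-0.818)·(0.21,-4.05) + 0.818·(0.43,-4.5) = (0.3900,-4.4181)
  v5: (1-0.818)·(2.44,-0.49) + 0.818·(4.49,-0.5) = (4.1169,-0.4982)
Shoelace sum Σ(x_i·y_{i+1} − x_{i+1}·y_i):
  i=1: -1.1936·1.0636 − -3.2993·2.6117 = +7.3471 (running +7.3471)
  i=2: -3.2993·-1.8127 − -2.5953·1.0636 = +8.7409 (running +16.0880)
  i=3: -2.5953·-4.4181 − 0.3900·-1.8127 = +12.1733 (running +28.2614)
  i=4: 0.3900·-0.4982 − 4.1169·-4.4181 = +17.9946 (running +46.2560)
  i=5: 4.1169·2.6117 − -1.1936·-0.4982 = +10.1575 (running +56.4134)
Area = |Σ|/2 = |56.4134|/2 = 28.2067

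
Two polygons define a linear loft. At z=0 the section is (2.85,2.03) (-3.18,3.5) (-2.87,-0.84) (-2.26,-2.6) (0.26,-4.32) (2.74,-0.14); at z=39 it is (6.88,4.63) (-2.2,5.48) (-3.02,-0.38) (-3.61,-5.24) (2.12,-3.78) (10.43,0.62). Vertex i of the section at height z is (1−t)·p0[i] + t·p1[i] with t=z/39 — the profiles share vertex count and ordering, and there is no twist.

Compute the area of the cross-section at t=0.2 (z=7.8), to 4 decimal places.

Cross-section at t=0.2: each vertex is (1-t)·p0[i] + t·p1[i].
  v1: (1-0.2)·(2.85,2.03) + 0.2·(6.88,4.63) = (3.6560,2.5500)
  v2: (1-0.2)·(-3.18,3.5) + 0.2·(-2.2,5.48) = (-2.9840,3.8960)
  v3: (1-0.2)·(-2.87,-0.84) + 0.2·(-3.02,-0.38) = (-2.9000,-0.7480)
  v4: (1-0.2)·(-2.26,-2.6) + 0.2·(-3.61,-5.24) = (-2.5300,-3.1280)
  v5: (1-0.2)·(0.26,-4.32) + 0.2·(2.12,-3.78) = (0.6320,-4.2120)
  v6: (1-0.2)·(2.74,-0.14) + 0.2·(10.43,0.62) = (4.2780,0.0120)
Shoelace sum Σ(x_i·y_{i+1} − x_{i+1}·y_i):
  i=1: 3.6560·3.8960 − -2.9840·2.5500 = +21.8530 (running +21.8530)
  i=2: -2.9840·-0.7480 − -2.9000·3.8960 = +13.5304 (running +35.3834)
  i=3: -2.9000·-3.1280 − -2.5300·-0.7480 = +7.1788 (running +42.5622)
  i=4: -2.5300·-4.2120 − 0.6320·-3.1280 = +12.6333 (running +55.1954)
  i=5: 0.6320·0.0120 − 4.2780·-4.2120 = +18.0265 (running +73.2219)
  i=6: 4.2780·2.5500 − 3.6560·0.0120 = +10.8650 (running +84.0870)
Area = |Σ|/2 = |84.0870|/2 = 42.0435

Area at t=0.2: 42.0435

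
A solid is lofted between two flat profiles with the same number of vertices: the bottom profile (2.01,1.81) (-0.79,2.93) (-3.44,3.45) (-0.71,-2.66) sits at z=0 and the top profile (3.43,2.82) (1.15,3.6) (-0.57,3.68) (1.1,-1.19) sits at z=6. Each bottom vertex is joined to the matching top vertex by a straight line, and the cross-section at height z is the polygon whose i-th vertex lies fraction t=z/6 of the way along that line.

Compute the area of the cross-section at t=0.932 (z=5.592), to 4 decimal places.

Area at t=0.932: 9.9464

Cross-section at t=0.932: each vertex is (1-t)·p0[i] + t·p1[i].
  v1: (1-0.932)·(2.01,1.81) + 0.932·(3.43,2.82) = (3.3334,2.7513)
  v2: (1-0.932)·(-0.79,2.93) + 0.932·(1.15,3.6) = (1.0181,3.5544)
  v3: (1-0.932)·(-3.44,3.45) + 0.932·(-0.57,3.68) = (-0.7652,3.6644)
  v4: (1-0.932)·(-0.71,-2.66) + 0.932·(1.1,-1.19) = (0.9769,-1.2900)
Shoelace sum Σ(x_i·y_{i+1} − x_{i+1}·y_i):
  i=1: 3.3334·3.5544 − 1.0181·2.7513 = +9.0474 (running +9.0474)
  i=2: 1.0181·3.6644 − -0.7652·3.5544 = +6.4503 (running +15.4978)
  i=3: -0.7652·-1.2900 − 0.9769·3.6644 = -2.5928 (running +12.9050)
  i=4: 0.9769·2.7513 − 3.3334·-1.2900 = +6.9878 (running +19.8928)
Area = |Σ|/2 = |19.8928|/2 = 9.9464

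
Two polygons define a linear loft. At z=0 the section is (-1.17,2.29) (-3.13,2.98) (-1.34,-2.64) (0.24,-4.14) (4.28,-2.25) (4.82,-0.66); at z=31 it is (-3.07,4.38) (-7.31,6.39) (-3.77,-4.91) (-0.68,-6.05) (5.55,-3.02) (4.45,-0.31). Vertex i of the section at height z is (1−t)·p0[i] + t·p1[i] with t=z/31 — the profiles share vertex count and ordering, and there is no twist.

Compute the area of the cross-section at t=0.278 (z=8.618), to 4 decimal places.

Area at t=0.278: 40.1275

Cross-section at t=0.278: each vertex is (1-t)·p0[i] + t·p1[i].
  v1: (1-0.278)·(-1.17,2.29) + 0.278·(-3.07,4.38) = (-1.6982,2.8710)
  v2: (1-0.278)·(-3.13,2.98) + 0.278·(-7.31,6.39) = (-4.2920,3.9280)
  v3: (1-0.278)·(-1.34,-2.64) + 0.278·(-3.77,-4.91) = (-2.0155,-3.2711)
  v4: (1-0.278)·(0.24,-4.14) + 0.278·(-0.68,-6.05) = (-0.0158,-4.6710)
  v5: (1-0.278)·(4.28,-2.25) + 0.278·(5.55,-3.02) = (4.6331,-2.4641)
  v6: (1-0.278)·(4.82,-0.66) + 0.278·(4.45,-0.31) = (4.7171,-0.5627)
Shoelace sum Σ(x_i·y_{i+1} − x_{i+1}·y_i):
  i=1: -1.6982·3.9280 − -4.2920·2.8710 = +5.6520 (running +5.6520)
  i=2: -4.2920·-3.2711 − -2.0155·3.9280 = +21.9565 (running +27.6086)
  i=3: -2.0155·-4.6710 − -0.0158·-3.2711 = +9.3630 (running +36.9716)
  i=4: -0.0158·-2.4641 − 4.6331·-4.6710 = +21.6798 (running +58.6513)
  i=5: 4.6331·-0.5627 − 4.7171·-2.4641 = +9.0163 (running +67.6676)
  i=6: 4.7171·2.8710 − -1.6982·-0.5627 = +12.5874 (running +80.2550)
Area = |Σ|/2 = |80.2550|/2 = 40.1275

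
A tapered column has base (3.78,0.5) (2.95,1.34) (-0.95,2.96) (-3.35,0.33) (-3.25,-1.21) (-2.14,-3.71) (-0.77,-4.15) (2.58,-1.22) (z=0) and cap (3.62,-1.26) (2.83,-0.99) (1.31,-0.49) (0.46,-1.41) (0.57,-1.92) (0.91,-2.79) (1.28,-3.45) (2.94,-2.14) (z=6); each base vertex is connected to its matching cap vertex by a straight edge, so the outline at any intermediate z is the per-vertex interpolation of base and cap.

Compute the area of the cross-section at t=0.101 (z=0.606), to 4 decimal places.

Area at t=0.101: 27.1005

Cross-section at t=0.101: each vertex is (1-t)·p0[i] + t·p1[i].
  v1: (1-0.101)·(3.78,0.5) + 0.101·(3.62,-1.26) = (3.7638,0.3222)
  v2: (1-0.101)·(2.95,1.34) + 0.101·(2.83,-0.99) = (2.9379,1.1047)
  v3: (1-0.101)·(-0.95,2.96) + 0.101·(1.31,-0.49) = (-0.7217,2.6115)
  v4: (1-0.101)·(-3.35,0.33) + 0.101·(0.46,-1.41) = (-2.9652,0.1543)
  v5: (1-0.101)·(-3.25,-1.21) + 0.101·(0.57,-1.92) = (-2.8642,-1.2817)
  v6: (1-0.101)·(-2.14,-3.71) + 0.101·(0.91,-2.79) = (-1.8320,-3.6171)
  v7: (1-0.101)·(-0.77,-4.15) + 0.101·(1.28,-3.45) = (-0.5630,-4.0793)
  v8: (1-0.101)·(2.58,-1.22) + 0.101·(2.94,-2.14) = (2.6164,-1.3129)
Shoelace sum Σ(x_i·y_{i+1} − x_{i+1}·y_i):
  i=1: 3.7638·1.1047 − 2.9379·0.3222 = +3.2111 (running +3.2111)
  i=2: 2.9379·2.6115 − -0.7217·1.1047 = +8.4697 (running +11.6808)
  i=3: -0.7217·0.1543 − -2.9652·2.6115 = +7.6324 (running +19.3132)
  i=4: -2.9652·-1.2817 − -2.8642·0.1543 = +4.2423 (running +23.5556)
  i=5: -2.8642·-3.6171 − -1.8320·-1.2817 = +8.0119 (running +31.5675)
  i=6: -1.8320·-4.0793 − -0.5630·-3.6171 = +5.4368 (running +37.0043)
  i=7: -0.5630·-1.3129 − 2.6164·-4.0793 = +11.4120 (running +48.4164)
  i=8: 2.6164·0.3222 − 3.7638·-1.3129 = +5.7847 (running +54.2011)
Area = |Σ|/2 = |54.2011|/2 = 27.1005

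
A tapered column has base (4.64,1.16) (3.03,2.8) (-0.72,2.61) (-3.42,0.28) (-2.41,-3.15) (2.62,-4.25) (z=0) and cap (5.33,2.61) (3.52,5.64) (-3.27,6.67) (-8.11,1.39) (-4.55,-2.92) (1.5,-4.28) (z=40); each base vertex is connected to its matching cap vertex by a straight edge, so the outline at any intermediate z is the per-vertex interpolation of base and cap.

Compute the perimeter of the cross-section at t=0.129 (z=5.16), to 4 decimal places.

Cross-section at t=0.129: each vertex is (1-t)·p0[i] + t·p1[i].
  v1: (1-0.129)·(4.64,1.16) + 0.129·(5.33,2.61) = (4.7290,1.3470)
  v2: (1-0.129)·(3.03,2.8) + 0.129·(3.52,5.64) = (3.0932,3.1664)
  v3: (1-0.129)·(-0.72,2.61) + 0.129·(-3.27,6.67) = (-1.0490,3.1337)
  v4: (1-0.129)·(-3.42,0.28) + 0.129·(-8.11,1.39) = (-4.0250,0.4232)
  v5: (1-0.129)·(-2.41,-3.15) + 0.129·(-4.55,-2.92) = (-2.6861,-3.1203)
  v6: (1-0.129)·(2.62,-4.25) + 0.129·(1.5,-4.28) = (2.4755,-4.2539)
Perimeter = Σ |v_{i+1} − v_i|:
  edge 1→2: √(-1.6358² + 1.8193²) = 2.4466 (running 2.4466)
  edge 2→3: √(-4.1422² + -0.0326²) = 4.1423 (running 6.5889)
  edge 3→4: √(-2.9761² + -2.7106²) = 4.0254 (running 10.6143)
  edge 4→5: √(1.3390² + -3.5435²) = 3.7880 (running 14.4023)
  edge 5→6: √(5.1616² + -1.1335²) = 5.2846 (running 19.6869)
  edge 6→1: √(2.2535² + 5.6009²) = 6.0373 (running 25.7242)
Perimeter = 25.7242

Perimeter at t=0.129: 25.7242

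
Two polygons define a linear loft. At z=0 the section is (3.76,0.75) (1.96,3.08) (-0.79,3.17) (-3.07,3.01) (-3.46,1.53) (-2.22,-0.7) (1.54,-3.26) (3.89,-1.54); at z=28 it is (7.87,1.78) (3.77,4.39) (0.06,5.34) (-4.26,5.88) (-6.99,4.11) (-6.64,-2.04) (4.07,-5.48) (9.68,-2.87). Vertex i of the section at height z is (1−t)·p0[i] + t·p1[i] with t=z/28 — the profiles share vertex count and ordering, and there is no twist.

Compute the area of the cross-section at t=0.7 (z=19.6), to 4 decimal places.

Cross-section at t=0.7: each vertex is (1-t)·p0[i] + t·p1[i].
  v1: (1-0.7)·(3.76,0.75) + 0.7·(7.87,1.78) = (6.6370,1.4710)
  v2: (1-0.7)·(1.96,3.08) + 0.7·(3.77,4.39) = (3.2270,3.9970)
  v3: (1-0.7)·(-0.79,3.17) + 0.7·(0.06,5.34) = (-0.1950,4.6890)
  v4: (1-0.7)·(-3.07,3.01) + 0.7·(-4.26,5.88) = (-3.9030,5.0190)
  v5: (1-0.7)·(-3.46,1.53) + 0.7·(-6.99,4.11) = (-5.9310,3.3360)
  v6: (1-0.7)·(-2.22,-0.7) + 0.7·(-6.64,-2.04) = (-5.3140,-1.6380)
  v7: (1-0.7)·(1.54,-3.26) + 0.7·(4.07,-5.48) = (3.3110,-4.8140)
  v8: (1-0.7)·(3.89,-1.54) + 0.7·(9.68,-2.87) = (7.9430,-2.4710)
Shoelace sum Σ(x_i·y_{i+1} − x_{i+1}·y_i):
  i=1: 6.6370·3.9970 − 3.2270·1.4710 = +21.7812 (running +21.7812)
  i=2: 3.2270·4.6890 − -0.1950·3.9970 = +15.9108 (running +37.6920)
  i=3: -0.1950·5.0190 − -3.9030·4.6890 = +17.3225 (running +55.0145)
  i=4: -3.9030·3.3360 − -5.9310·5.0190 = +16.7473 (running +71.7617)
  i=5: -5.9310·-1.6380 − -5.3140·3.3360 = +27.4425 (running +99.2042)
  i=6: -5.3140·-4.8140 − 3.3110·-1.6380 = +31.0050 (running +130.2092)
  i=7: 3.3110·-2.4710 − 7.9430·-4.8140 = +30.0561 (running +160.2653)
  i=8: 7.9430·1.4710 − 6.6370·-2.4710 = +28.0842 (running +188.3495)
Area = |Σ|/2 = |188.3495|/2 = 94.1748

Area at t=0.7: 94.1748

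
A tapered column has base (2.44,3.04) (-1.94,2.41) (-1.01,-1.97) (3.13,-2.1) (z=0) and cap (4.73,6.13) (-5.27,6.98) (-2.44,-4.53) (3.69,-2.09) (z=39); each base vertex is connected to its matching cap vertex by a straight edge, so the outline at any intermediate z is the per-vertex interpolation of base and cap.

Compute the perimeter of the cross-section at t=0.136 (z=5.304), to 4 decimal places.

Perimeter at t=0.136: 20.6358

Cross-section at t=0.136: each vertex is (1-t)·p0[i] + t·p1[i].
  v1: (1-0.136)·(2.44,3.04) + 0.136·(4.73,6.13) = (2.7514,3.4602)
  v2: (1-0.136)·(-1.94,2.41) + 0.136·(-5.27,6.98) = (-2.3929,3.0315)
  v3: (1-0.136)·(-1.01,-1.97) + 0.136·(-2.44,-4.53) = (-1.2045,-2.3182)
  v4: (1-0.136)·(3.13,-2.1) + 0.136·(3.69,-2.09) = (3.2062,-2.0986)
Perimeter = Σ |v_{i+1} − v_i|:
  edge 1→2: √(-5.1443² + -0.4287²) = 5.1622 (running 5.1622)
  edge 2→3: √(1.1884² + -5.3497²) = 5.4801 (running 10.6422)
  edge 3→4: √(4.4106² + 0.2195²) = 4.4161 (running 15.0583)
  edge 4→1: √(-0.4547² + 5.5589²) = 5.5774 (running 20.6358)
Perimeter = 20.6358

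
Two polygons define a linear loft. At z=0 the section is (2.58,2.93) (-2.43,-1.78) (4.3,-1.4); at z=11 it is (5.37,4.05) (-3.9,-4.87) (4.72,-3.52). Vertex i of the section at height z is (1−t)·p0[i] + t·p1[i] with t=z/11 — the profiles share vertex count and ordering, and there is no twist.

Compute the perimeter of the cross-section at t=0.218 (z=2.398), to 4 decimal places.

Cross-section at t=0.218: each vertex is (1-t)·p0[i] + t·p1[i].
  v1: (1-0.218)·(2.58,2.93) + 0.218·(5.37,4.05) = (3.1882,3.1742)
  v2: (1-0.218)·(-2.43,-1.78) + 0.218·(-3.9,-4.87) = (-2.7505,-2.4536)
  v3: (1-0.218)·(4.3,-1.4) + 0.218·(4.72,-3.52) = (4.3916,-1.8622)
Perimeter = Σ |v_{i+1} − v_i|:
  edge 1→2: √(-5.9387² + -5.6278²) = 8.1817 (running 8.1817)
  edge 2→3: √(7.1420² + 0.5915²) = 7.1665 (running 15.3481)
  edge 3→1: √(-1.2033² + 5.0363²) = 5.1781 (running 20.5262)
Perimeter = 20.5262

Perimeter at t=0.218: 20.5262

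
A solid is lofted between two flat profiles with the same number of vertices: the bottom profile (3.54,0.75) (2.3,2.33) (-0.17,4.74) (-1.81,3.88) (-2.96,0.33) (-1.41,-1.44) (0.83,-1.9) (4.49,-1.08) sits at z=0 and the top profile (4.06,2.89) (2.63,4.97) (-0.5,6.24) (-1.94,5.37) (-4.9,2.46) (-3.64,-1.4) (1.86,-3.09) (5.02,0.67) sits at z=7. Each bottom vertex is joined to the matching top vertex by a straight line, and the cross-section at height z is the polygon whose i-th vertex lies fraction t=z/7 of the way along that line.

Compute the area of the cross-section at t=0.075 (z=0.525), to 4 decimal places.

Cross-section at t=0.075: each vertex is (1-t)·p0[i] + t·p1[i].
  v1: (1-0.075)·(3.54,0.75) + 0.075·(4.06,2.89) = (3.5790,0.9105)
  v2: (1-0.075)·(2.3,2.33) + 0.075·(2.63,4.97) = (2.3247,2.5280)
  v3: (1-0.075)·(-0.17,4.74) + 0.075·(-0.5,6.24) = (-0.1948,4.8525)
  v4: (1-0.075)·(-1.81,3.88) + 0.075·(-1.94,5.37) = (-1.8198,3.9918)
  v5: (1-0.075)·(-2.96,0.33) + 0.075·(-4.9,2.46) = (-3.1055,0.4898)
  v6: (1-0.075)·(-1.41,-1.44) + 0.075·(-3.64,-1.4) = (-1.5772,-1.4370)
  v7: (1-0.075)·(0.83,-1.9) + 0.075·(1.86,-3.09) = (0.9073,-1.9892)
  v8: (1-0.075)·(4.49,-1.08) + 0.075·(5.02,0.67) = (4.5298,-0.9488)
Shoelace sum Σ(x_i·y_{i+1} − x_{i+1}·y_i):
  i=1: 3.5790·2.5280 − 2.3247·0.9105 = +6.9310 (running +6.9310)
  i=2: 2.3247·4.8525 − -0.1948·2.5280 = +11.7732 (running +18.7042)
  i=3: -0.1948·3.9918 − -1.8198·4.8525 = +8.0529 (running +26.7571)
  i=4: -1.8198·0.4898 − -3.1055·3.9918 = +11.5052 (running +38.2623)
  i=5: -3.1055·-1.4370 − -1.5772·0.4898 = +5.2351 (running +43.4974)
  i=6: -1.5772·-1.9892 − 0.9073·-1.4370 = +4.4413 (running +47.9386)
  i=7: 0.9073·-0.9488 − 4.5298·-1.9892 = +8.1501 (running +56.0887)
  i=8: 4.5298·0.9105 − 3.5790·-0.9488 = +7.5199 (running +63.6086)
Area = |Σ|/2 = |63.6086|/2 = 31.8043

Area at t=0.075: 31.8043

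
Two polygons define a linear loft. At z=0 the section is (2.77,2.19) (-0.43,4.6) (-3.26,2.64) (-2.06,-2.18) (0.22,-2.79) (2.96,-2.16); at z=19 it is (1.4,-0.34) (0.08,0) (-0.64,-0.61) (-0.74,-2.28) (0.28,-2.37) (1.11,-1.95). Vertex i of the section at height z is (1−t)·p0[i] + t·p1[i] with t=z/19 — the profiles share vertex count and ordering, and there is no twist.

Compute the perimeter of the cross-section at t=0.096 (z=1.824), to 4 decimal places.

Perimeter at t=0.096: 20.5369

Cross-section at t=0.096: each vertex is (1-t)·p0[i] + t·p1[i].
  v1: (1-0.096)·(2.77,2.19) + 0.096·(1.4,-0.34) = (2.6385,1.9471)
  v2: (1-0.096)·(-0.43,4.6) + 0.096·(0.08,0) = (-0.3810,4.1584)
  v3: (1-0.096)·(-3.26,2.64) + 0.096·(-0.64,-0.61) = (-3.0085,2.3280)
  v4: (1-0.096)·(-2.06,-2.18) + 0.096·(-0.74,-2.28) = (-1.9333,-2.1896)
  v5: (1-0.096)·(0.22,-2.79) + 0.096·(0.28,-2.37) = (0.2258,-2.7497)
  v6: (1-0.096)·(2.96,-2.16) + 0.096·(1.11,-1.95) = (2.7824,-2.1398)
Perimeter = Σ |v_{i+1} − v_i|:
  edge 1→2: √(-3.0195² + 2.2113²) = 3.7426 (running 3.7426)
  edge 2→3: √(-2.6274² + -1.8304²) = 3.2022 (running 6.9448)
  edge 3→4: √(1.0752² + -4.5176²) = 4.6438 (running 11.5886)
  edge 4→5: √(2.1590² + -0.5601²) = 2.2305 (running 13.8191)
  edge 5→6: √(2.5566² + 0.6098²) = 2.6284 (running 16.4474)
  edge 6→1: √(-0.1439² + 4.0870²) = 4.0895 (running 20.5369)
Perimeter = 20.5369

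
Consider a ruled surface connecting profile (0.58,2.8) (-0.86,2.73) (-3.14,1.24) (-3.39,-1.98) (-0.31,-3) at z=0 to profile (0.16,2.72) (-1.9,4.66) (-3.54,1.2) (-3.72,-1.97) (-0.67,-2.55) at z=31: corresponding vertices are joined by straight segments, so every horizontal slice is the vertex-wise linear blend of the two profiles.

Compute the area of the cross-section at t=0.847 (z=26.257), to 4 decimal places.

Cross-section at t=0.847: each vertex is (1-t)·p0[i] + t·p1[i].
  v1: (1-0.847)·(0.58,2.8) + 0.847·(0.16,2.72) = (0.2243,2.7322)
  v2: (1-0.847)·(-0.86,2.73) + 0.847·(-1.9,4.66) = (-1.7409,4.3647)
  v3: (1-0.847)·(-3.14,1.24) + 0.847·(-3.54,1.2) = (-3.4788,1.2061)
  v4: (1-0.847)·(-3.39,-1.98) + 0.847·(-3.72,-1.97) = (-3.6695,-1.9715)
  v5: (1-0.847)·(-0.31,-3) + 0.847·(-0.67,-2.55) = (-0.6149,-2.6188)
Shoelace sum Σ(x_i·y_{i+1} − x_{i+1}·y_i):
  i=1: 0.2243·4.3647 − -1.7409·2.7322 = +5.7353 (running +5.7353)
  i=2: -1.7409·1.2061 − -3.4788·4.3647 = +13.0842 (running +18.8196)
  i=3: -3.4788·-1.9715 − -3.6695·1.2061 = +11.2844 (running +30.1040)
  i=4: -3.6695·-2.6188 − -0.6149·-1.9715 = +8.3976 (running +38.5016)
  i=5: -0.6149·2.7322 − 0.2243·-2.6188 = -1.0928 (running +37.4088)
Area = |Σ|/2 = |37.4088|/2 = 18.7044

Area at t=0.847: 18.7044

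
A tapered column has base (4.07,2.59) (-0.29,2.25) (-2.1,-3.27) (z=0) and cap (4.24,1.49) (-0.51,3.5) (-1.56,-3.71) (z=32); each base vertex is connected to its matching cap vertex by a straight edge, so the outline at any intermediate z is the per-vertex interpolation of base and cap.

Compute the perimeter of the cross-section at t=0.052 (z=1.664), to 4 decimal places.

Cross-section at t=0.052: each vertex is (1-t)·p0[i] + t·p1[i].
  v1: (1-0.052)·(4.07,2.59) + 0.052·(4.24,1.49) = (4.0788,2.5328)
  v2: (1-0.052)·(-0.29,2.25) + 0.052·(-0.51,3.5) = (-0.3014,2.3150)
  v3: (1-0.052)·(-2.1,-3.27) + 0.052·(-1.56,-3.71) = (-2.0719,-3.2929)
Perimeter = Σ |v_{i+1} − v_i|:
  edge 1→2: √(-4.3803² + -0.2178²) = 4.3857 (running 4.3857)
  edge 2→3: √(-1.7705² + -5.6079²) = 5.8807 (running 10.2664)
  edge 3→1: √(6.1508² + 5.8257²) = 8.4717 (running 18.7382)
Perimeter = 18.7382

Perimeter at t=0.052: 18.7382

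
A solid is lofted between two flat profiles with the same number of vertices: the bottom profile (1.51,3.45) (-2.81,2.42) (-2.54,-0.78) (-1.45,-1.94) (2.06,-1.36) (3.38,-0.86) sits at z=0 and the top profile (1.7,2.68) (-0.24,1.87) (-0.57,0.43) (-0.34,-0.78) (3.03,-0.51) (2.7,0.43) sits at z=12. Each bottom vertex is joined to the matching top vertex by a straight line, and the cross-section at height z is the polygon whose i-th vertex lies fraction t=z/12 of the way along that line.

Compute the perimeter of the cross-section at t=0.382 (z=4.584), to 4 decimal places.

Cross-section at t=0.382: each vertex is (1-t)·p0[i] + t·p1[i].
  v1: (1-0.382)·(1.51,3.45) + 0.382·(1.7,2.68) = (1.5826,3.1559)
  v2: (1-0.382)·(-2.81,2.42) + 0.382·(-0.24,1.87) = (-1.8283,2.2099)
  v3: (1-0.382)·(-2.54,-0.78) + 0.382·(-0.57,0.43) = (-1.7875,-0.3178)
  v4: (1-0.382)·(-1.45,-1.94) + 0.382·(-0.34,-0.78) = (-1.0260,-1.4969)
  v5: (1-0.382)·(2.06,-1.36) + 0.382·(3.03,-0.51) = (2.4305,-1.0353)
  v6: (1-0.382)·(3.38,-0.86) + 0.382·(2.7,0.43) = (3.1202,-0.3672)
Perimeter = Σ |v_{i+1} − v_i|:
  edge 1→2: √(-3.4108² + -0.9460²) = 3.5396 (running 3.5396)
  edge 2→3: √(0.0408² + -2.5277²) = 2.5280 (running 6.0676)
  edge 3→4: √(0.7615² + -1.1791²) = 1.4036 (running 7.4712)
  edge 4→5: √(3.4565² + 0.4616²) = 3.4872 (running 10.9584)
  edge 5→6: √(0.6897² + 0.6681²) = 0.9602 (running 11.9186)
  edge 6→1: √(-1.5377² + 3.5231²) = 3.8440 (running 15.7626)
Perimeter = 15.7626

Perimeter at t=0.382: 15.7626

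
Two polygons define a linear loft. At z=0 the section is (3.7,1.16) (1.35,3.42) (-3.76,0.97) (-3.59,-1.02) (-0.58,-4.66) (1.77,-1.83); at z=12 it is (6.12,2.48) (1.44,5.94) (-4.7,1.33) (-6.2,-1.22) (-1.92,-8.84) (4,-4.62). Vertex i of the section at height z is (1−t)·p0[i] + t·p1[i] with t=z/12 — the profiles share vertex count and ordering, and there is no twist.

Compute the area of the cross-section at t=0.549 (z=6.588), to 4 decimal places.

Cross-section at t=0.549: each vertex is (1-t)·p0[i] + t·p1[i].
  v1: (1-0.549)·(3.7,1.16) + 0.549·(6.12,2.48) = (5.0286,1.8847)
  v2: (1-0.549)·(1.35,3.42) + 0.549·(1.44,5.94) = (1.3994,4.8035)
  v3: (1-0.549)·(-3.76,0.97) + 0.549·(-4.7,1.33) = (-4.2761,1.1676)
  v4: (1-0.549)·(-3.59,-1.02) + 0.549·(-6.2,-1.22) = (-5.0229,-1.1298)
  v5: (1-0.549)·(-0.58,-4.66) + 0.549·(-1.92,-8.84) = (-1.3157,-6.9548)
  v6: (1-0.549)·(1.77,-1.83) + 0.549·(4,-4.62) = (2.9943,-3.3617)
Shoelace sum Σ(x_i·y_{i+1} − x_{i+1}·y_i):
  i=1: 5.0286·4.8035 − 1.3994·1.8847 = +21.5172 (running +21.5172)
  i=2: 1.3994·1.1676 − -4.2761·4.8035 = +22.1740 (running +43.6912)
  i=3: -4.2761·-1.1298 − -5.0229·1.1676 = +10.6960 (running +54.3872)
  i=4: -5.0229·-6.9548 − -1.3157·-1.1298 = +33.4469 (running +87.8341)
  i=5: -1.3157·-3.3617 − 2.9943·-6.9548 = +25.2475 (running +113.0816)
  i=6: 2.9943·1.8847 − 5.0286·-3.3617 = +22.5479 (running +135.6294)
Area = |Σ|/2 = |135.6294|/2 = 67.8147

Area at t=0.549: 67.8147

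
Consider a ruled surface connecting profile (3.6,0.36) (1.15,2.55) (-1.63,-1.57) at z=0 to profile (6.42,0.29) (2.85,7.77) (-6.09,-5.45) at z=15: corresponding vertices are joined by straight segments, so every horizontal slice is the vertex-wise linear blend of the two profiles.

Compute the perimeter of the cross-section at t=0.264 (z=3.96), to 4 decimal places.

Cross-section at t=0.264: each vertex is (1-t)·p0[i] + t·p1[i].
  v1: (1-0.264)·(3.6,0.36) + 0.264·(6.42,0.29) = (4.3445,0.3415)
  v2: (1-0.264)·(1.15,2.55) + 0.264·(2.85,7.77) = (1.5988,3.9281)
  v3: (1-0.264)·(-1.63,-1.57) + 0.264·(-6.09,-5.45) = (-2.8074,-2.5943)
Perimeter = Σ |v_{i+1} − v_i|:
  edge 1→2: √(-2.7457² + 3.5866²) = 4.5169 (running 4.5169)
  edge 2→3: √(-4.4062² + -6.5224²) = 7.8713 (running 12.3881)
  edge 3→1: √(7.1519² + 2.9358²) = 7.7310 (running 20.1192)
Perimeter = 20.1192

Perimeter at t=0.264: 20.1192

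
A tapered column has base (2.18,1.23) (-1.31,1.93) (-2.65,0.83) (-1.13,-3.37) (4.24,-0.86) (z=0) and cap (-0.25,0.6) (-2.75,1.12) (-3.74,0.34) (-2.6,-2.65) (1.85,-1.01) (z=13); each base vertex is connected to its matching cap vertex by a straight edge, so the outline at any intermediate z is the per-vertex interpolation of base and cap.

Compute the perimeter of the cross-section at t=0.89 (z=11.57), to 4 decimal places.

Perimeter at t=0.89: 14.8619

Cross-section at t=0.89: each vertex is (1-t)·p0[i] + t·p1[i].
  v1: (1-0.89)·(2.18,1.23) + 0.89·(-0.25,0.6) = (0.0173,0.6693)
  v2: (1-0.89)·(-1.31,1.93) + 0.89·(-2.75,1.12) = (-2.5916,1.2091)
  v3: (1-0.89)·(-2.65,0.83) + 0.89·(-3.74,0.34) = (-3.6201,0.3939)
  v4: (1-0.89)·(-1.13,-3.37) + 0.89·(-2.6,-2.65) = (-2.4383,-2.7292)
  v5: (1-0.89)·(4.24,-0.86) + 0.89·(1.85,-1.01) = (2.1129,-0.9935)
Perimeter = Σ |v_{i+1} − v_i|:
  edge 1→2: √(-2.6089² + 0.5398²) = 2.6642 (running 2.6642)
  edge 2→3: √(-1.0285² + -0.8152²) = 1.3124 (running 3.9765)
  edge 3→4: √(1.1818² + -3.1231²) = 3.3392 (running 7.3158)
  edge 4→5: √(4.5512² + 1.7357²) = 4.8709 (running 12.1867)
  edge 5→1: √(-2.0956² + 1.6628²) = 2.6752 (running 14.8619)
Perimeter = 14.8619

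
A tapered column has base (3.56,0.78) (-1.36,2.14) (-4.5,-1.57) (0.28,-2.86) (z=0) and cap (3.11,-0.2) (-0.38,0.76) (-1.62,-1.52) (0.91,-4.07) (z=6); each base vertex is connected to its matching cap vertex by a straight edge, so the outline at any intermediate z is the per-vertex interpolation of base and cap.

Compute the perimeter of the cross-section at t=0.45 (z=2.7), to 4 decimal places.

Perimeter at t=0.45: 17.1320

Cross-section at t=0.45: each vertex is (1-t)·p0[i] + t·p1[i].
  v1: (1-0.45)·(3.56,0.78) + 0.45·(3.11,-0.2) = (3.3575,0.3390)
  v2: (1-0.45)·(-1.36,2.14) + 0.45·(-0.38,0.76) = (-0.9190,1.5190)
  v3: (1-0.45)·(-4.5,-1.57) + 0.45·(-1.62,-1.52) = (-3.2040,-1.5475)
  v4: (1-0.45)·(0.28,-2.86) + 0.45·(0.91,-4.07) = (0.5635,-3.4045)
Perimeter = Σ |v_{i+1} − v_i|:
  edge 1→2: √(-4.2765² + 1.1800²) = 4.4363 (running 4.4363)
  edge 2→3: √(-2.2850² + -3.0665²) = 3.8242 (running 8.2605)
  edge 3→4: √(3.7675² + -1.8570²) = 4.2003 (running 12.4608)
  edge 4→1: √(2.7940² + 3.7435²) = 4.6712 (running 17.1320)
Perimeter = 17.1320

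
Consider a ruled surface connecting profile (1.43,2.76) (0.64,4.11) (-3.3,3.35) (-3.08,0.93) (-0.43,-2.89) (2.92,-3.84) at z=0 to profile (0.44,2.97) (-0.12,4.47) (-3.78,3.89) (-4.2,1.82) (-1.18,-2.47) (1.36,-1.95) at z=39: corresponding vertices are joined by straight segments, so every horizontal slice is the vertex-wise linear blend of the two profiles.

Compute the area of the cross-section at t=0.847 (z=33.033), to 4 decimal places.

Cross-section at t=0.847: each vertex is (1-t)·p0[i] + t·p1[i].
  v1: (1-0.847)·(1.43,2.76) + 0.847·(0.44,2.97) = (0.5915,2.9379)
  v2: (1-0.847)·(0.64,4.11) + 0.847·(-0.12,4.47) = (-0.0037,4.4149)
  v3: (1-0.847)·(-3.3,3.35) + 0.847·(-3.78,3.89) = (-3.7066,3.8074)
  v4: (1-0.847)·(-3.08,0.93) + 0.847·(-4.2,1.82) = (-4.0286,1.6838)
  v5: (1-0.847)·(-0.43,-2.89) + 0.847·(-1.18,-2.47) = (-1.0652,-2.5343)
  v6: (1-0.847)·(2.92,-3.84) + 0.847·(1.36,-1.95) = (1.5987,-2.2392)
Shoelace sum Σ(x_i·y_{i+1} − x_{i+1}·y_i):
  i=1: 0.5915·4.4149 − -0.0037·2.9379 = +2.6222 (running +2.6222)
  i=2: -0.0037·3.8074 − -3.7066·4.4149 = +16.3500 (running +18.9722)
  i=3: -3.7066·1.6838 − -4.0286·3.8074 = +9.0973 (running +28.0696)
  i=4: -4.0286·-2.5343 − -1.0652·1.6838 = +12.0033 (running +40.0729)
  i=5: -1.0652·-2.2392 − 1.5987·-2.5343 = +6.4367 (running +46.5096)
  i=6: 1.5987·2.9379 − 0.5915·-2.2392 = +6.0211 (running +52.5308)
Area = |Σ|/2 = |52.5308|/2 = 26.2654

Area at t=0.847: 26.2654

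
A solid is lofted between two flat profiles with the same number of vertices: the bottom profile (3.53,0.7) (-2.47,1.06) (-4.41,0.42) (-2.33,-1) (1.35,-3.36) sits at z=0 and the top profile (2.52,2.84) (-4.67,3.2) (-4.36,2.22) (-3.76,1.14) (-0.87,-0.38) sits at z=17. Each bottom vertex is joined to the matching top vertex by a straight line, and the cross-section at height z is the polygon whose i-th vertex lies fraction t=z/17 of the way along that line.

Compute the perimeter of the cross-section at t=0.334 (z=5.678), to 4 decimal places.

Cross-section at t=0.334: each vertex is (1-t)·p0[i] + t·p1[i].
  v1: (1-0.334)·(3.53,0.7) + 0.334·(2.52,2.84) = (3.1927,1.4148)
  v2: (1-0.334)·(-2.47,1.06) + 0.334·(-4.67,3.2) = (-3.2048,1.7748)
  v3: (1-0.334)·(-4.41,0.42) + 0.334·(-4.36,2.22) = (-4.3933,1.0212)
  v4: (1-0.334)·(-2.33,-1) + 0.334·(-3.76,1.14) = (-2.8076,-0.2852)
  v5: (1-0.334)·(1.35,-3.36) + 0.334·(-0.87,-0.38) = (0.6085,-2.3647)
Perimeter = Σ |v_{i+1} − v_i|:
  edge 1→2: √(-6.3975² + 0.3600²) = 6.4076 (running 6.4076)
  edge 2→3: √(-1.1885² + -0.7536²) = 1.4073 (running 7.8148)
  edge 3→4: √(1.5857² + -1.3064²) = 2.0545 (running 9.8694)
  edge 4→5: √(3.4161² + -2.0794²) = 3.9993 (running 13.8687)
  edge 5→1: √(2.5841² + 3.7794²) = 4.5784 (running 18.4471)
Perimeter = 18.4471

Perimeter at t=0.334: 18.4471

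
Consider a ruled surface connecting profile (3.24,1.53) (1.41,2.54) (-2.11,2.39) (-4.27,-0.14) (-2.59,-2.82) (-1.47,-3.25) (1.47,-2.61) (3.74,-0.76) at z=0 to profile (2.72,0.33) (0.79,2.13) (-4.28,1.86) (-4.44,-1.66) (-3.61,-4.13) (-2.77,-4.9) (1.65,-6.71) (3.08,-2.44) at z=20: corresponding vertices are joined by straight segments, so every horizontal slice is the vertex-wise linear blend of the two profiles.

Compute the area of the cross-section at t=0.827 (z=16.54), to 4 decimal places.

Cross-section at t=0.827: each vertex is (1-t)·p0[i] + t·p1[i].
  v1: (1-0.827)·(3.24,1.53) + 0.827·(2.72,0.33) = (2.8100,0.5376)
  v2: (1-0.827)·(1.41,2.54) + 0.827·(0.79,2.13) = (0.8973,2.2009)
  v3: (1-0.827)·(-2.11,2.39) + 0.827·(-4.28,1.86) = (-3.9046,1.9517)
  v4: (1-0.827)·(-4.27,-0.14) + 0.827·(-4.44,-1.66) = (-4.4106,-1.3970)
  v5: (1-0.827)·(-2.59,-2.82) + 0.827·(-3.61,-4.13) = (-3.4335,-3.9034)
  v6: (1-0.827)·(-1.47,-3.25) + 0.827·(-2.77,-4.9) = (-2.5451,-4.6145)
  v7: (1-0.827)·(1.47,-2.61) + 0.827·(1.65,-6.71) = (1.6189,-6.0007)
  v8: (1-0.827)·(3.74,-0.76) + 0.827·(3.08,-2.44) = (3.1942,-2.1494)
Shoelace sum Σ(x_i·y_{i+1} − x_{i+1}·y_i):
  i=1: 2.8100·2.2009 − 0.8973·0.5376 = +5.7022 (running +5.7022)
  i=2: 0.8973·1.9517 − -3.9046·2.2009 = +10.3449 (running +16.0471)
  i=3: -3.9046·-1.3970 − -4.4106·1.9517 = +14.0630 (running +30.1100)
  i=4: -4.4106·-3.9034 − -3.4335·-1.3970 = +12.4194 (running +42.5294)
  i=5: -3.4335·-4.6145 − -2.5451·-3.9034 = +5.9098 (running +48.4392)
  i=6: -2.5451·-6.0007 − 1.6189·-4.6145 = +22.7427 (running +71.1819)
  i=7: 1.6189·-2.1494 − 3.1942·-6.0007 = +15.6878 (running +86.8697)
  i=8: 3.1942·0.5376 − 2.8100·-2.1494 = +7.7568 (running +94.6265)
Area = |Σ|/2 = |94.6265|/2 = 47.3132

Area at t=0.827: 47.3132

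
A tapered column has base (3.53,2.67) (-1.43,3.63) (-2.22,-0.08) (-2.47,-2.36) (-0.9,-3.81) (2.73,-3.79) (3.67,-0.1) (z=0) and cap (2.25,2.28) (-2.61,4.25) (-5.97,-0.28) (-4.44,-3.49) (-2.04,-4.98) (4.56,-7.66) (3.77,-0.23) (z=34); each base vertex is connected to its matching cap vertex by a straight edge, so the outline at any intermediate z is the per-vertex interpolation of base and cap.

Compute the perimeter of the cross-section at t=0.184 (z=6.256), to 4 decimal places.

Cross-section at t=0.184: each vertex is (1-t)·p0[i] + t·p1[i].
  v1: (1-0.184)·(3.53,2.67) + 0.184·(2.25,2.28) = (3.2945,2.5982)
  v2: (1-0.184)·(-1.43,3.63) + 0.184·(-2.61,4.25) = (-1.6471,3.7441)
  v3: (1-0.184)·(-2.22,-0.08) + 0.184·(-5.97,-0.28) = (-2.9100,-0.1168)
  v4: (1-0.184)·(-2.47,-2.36) + 0.184·(-4.44,-3.49) = (-2.8325,-2.5679)
  v5: (1-0.184)·(-0.9,-3.81) + 0.184·(-2.04,-4.98) = (-1.1098,-4.0253)
  v6: (1-0.184)·(2.73,-3.79) + 0.184·(4.56,-7.66) = (3.0667,-4.5021)
  v7: (1-0.184)·(3.67,-0.1) + 0.184·(3.77,-0.23) = (3.6884,-0.1239)
Perimeter = Σ |v_{i+1} − v_i|:
  edge 1→2: √(-4.9416² + 1.1458²) = 5.0727 (running 5.0727)
  edge 2→3: √(-1.2629² + -3.8609²) = 4.0622 (running 9.1349)
  edge 3→4: √(0.0775² + -2.4511²) = 2.4523 (running 11.5872)
  edge 4→5: √(1.7227² + -1.4574²) = 2.2565 (running 13.8437)
  edge 5→6: √(4.1765² + -0.4768²) = 4.2036 (running 18.0473)
  edge 6→7: √(0.6217² + 4.3782²) = 4.4221 (running 22.4694)
  edge 7→1: √(-0.3939² + 2.7222²) = 2.7505 (running 25.2199)
Perimeter = 25.2199

Perimeter at t=0.184: 25.2199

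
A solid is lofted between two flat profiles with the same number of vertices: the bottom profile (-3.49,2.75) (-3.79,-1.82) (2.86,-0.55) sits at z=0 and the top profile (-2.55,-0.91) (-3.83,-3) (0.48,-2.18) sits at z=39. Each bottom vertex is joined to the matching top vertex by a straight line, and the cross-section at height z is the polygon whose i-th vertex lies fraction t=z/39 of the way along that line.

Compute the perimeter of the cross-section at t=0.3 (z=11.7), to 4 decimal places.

Cross-section at t=0.3: each vertex is (1-t)·p0[i] + t·p1[i].
  v1: (1-0.3)·(-3.49,2.75) + 0.3·(-2.55,-0.91) = (-3.2080,1.6520)
  v2: (1-0.3)·(-3.79,-1.82) + 0.3·(-3.83,-3) = (-3.8020,-2.1740)
  v3: (1-0.3)·(2.86,-0.55) + 0.3·(0.48,-2.18) = (2.1460,-1.0390)
Perimeter = Σ |v_{i+1} − v_i|:
  edge 1→2: √(-0.5940² + -3.8260²) = 3.8718 (running 3.8718)
  edge 2→3: √(5.9480² + 1.1350²) = 6.0553 (running 9.9272)
  edge 3→1: √(-5.3540² + 2.6910²) = 5.9922 (running 15.9194)
Perimeter = 15.9194

Perimeter at t=0.3: 15.9194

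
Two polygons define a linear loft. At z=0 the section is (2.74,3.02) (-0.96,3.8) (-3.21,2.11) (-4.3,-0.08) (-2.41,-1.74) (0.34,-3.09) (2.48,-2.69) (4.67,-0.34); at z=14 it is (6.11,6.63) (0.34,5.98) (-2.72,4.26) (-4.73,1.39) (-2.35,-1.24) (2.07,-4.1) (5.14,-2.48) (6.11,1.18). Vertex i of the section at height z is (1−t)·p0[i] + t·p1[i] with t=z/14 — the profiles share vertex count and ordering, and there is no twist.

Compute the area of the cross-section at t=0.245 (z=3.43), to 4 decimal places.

Area at t=0.245: 49.3612

Cross-section at t=0.245: each vertex is (1-t)·p0[i] + t·p1[i].
  v1: (1-0.245)·(2.74,3.02) + 0.245·(6.11,6.63) = (3.5657,3.9044)
  v2: (1-0.245)·(-0.96,3.8) + 0.245·(0.34,5.98) = (-0.6415,4.3341)
  v3: (1-0.245)·(-3.21,2.11) + 0.245·(-2.72,4.26) = (-3.0899,2.6367)
  v4: (1-0.245)·(-4.3,-0.08) + 0.245·(-4.73,1.39) = (-4.4054,0.2801)
  v5: (1-0.245)·(-2.41,-1.74) + 0.245·(-2.35,-1.24) = (-2.3953,-1.6175)
  v6: (1-0.245)·(0.34,-3.09) + 0.245·(2.07,-4.1) = (0.7639,-3.3374)
  v7: (1-0.245)·(2.48,-2.69) + 0.245·(5.14,-2.48) = (3.1317,-2.6385)
  v8: (1-0.245)·(4.67,-0.34) + 0.245·(6.11,1.18) = (5.0228,0.0324)
Shoelace sum Σ(x_i·y_{i+1} − x_{i+1}·y_i):
  i=1: 3.5657·4.3341 − -0.6415·3.9044 = +17.9586 (running +17.9586)
  i=2: -0.6415·2.6367 − -3.0899·4.3341 = +11.7007 (running +29.6593)
  i=3: -3.0899·0.2801 − -4.4054·2.6367 = +10.7502 (running +40.4094)
  i=4: -4.4054·-1.6175 − -2.3953·0.2801 = +7.7967 (running +48.2061)
  i=5: -2.3953·-3.3374 − 0.7639·-1.6175 = +9.2297 (running +57.4358)
  i=6: 0.7639·-2.6385 − 3.1317·-3.3374 = +8.4364 (running +65.8723)
  i=7: 3.1317·0.0324 − 5.0228·-2.6385 = +13.3544 (running +79.2267)
  i=8: 5.0228·3.9044 − 3.5657·0.0324 = +19.4957 (running +98.7224)
Area = |Σ|/2 = |98.7224|/2 = 49.3612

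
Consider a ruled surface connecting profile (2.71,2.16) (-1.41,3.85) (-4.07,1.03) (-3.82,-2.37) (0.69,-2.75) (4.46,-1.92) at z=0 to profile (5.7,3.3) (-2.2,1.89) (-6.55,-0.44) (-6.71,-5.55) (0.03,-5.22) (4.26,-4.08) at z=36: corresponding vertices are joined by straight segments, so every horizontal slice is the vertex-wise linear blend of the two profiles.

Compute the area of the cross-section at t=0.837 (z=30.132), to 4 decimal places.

Area at t=0.837: 72.6743

Cross-section at t=0.837: each vertex is (1-t)·p0[i] + t·p1[i].
  v1: (1-0.837)·(2.71,2.16) + 0.837·(5.7,3.3) = (5.2126,3.1142)
  v2: (1-0.837)·(-1.41,3.85) + 0.837·(-2.2,1.89) = (-2.0712,2.2095)
  v3: (1-0.837)·(-4.07,1.03) + 0.837·(-6.55,-0.44) = (-6.1458,-0.2004)
  v4: (1-0.837)·(-3.82,-2.37) + 0.837·(-6.71,-5.55) = (-6.2389,-5.0317)
  v5: (1-0.837)·(0.69,-2.75) + 0.837·(0.03,-5.22) = (0.1376,-4.8174)
  v6: (1-0.837)·(4.46,-1.92) + 0.837·(4.26,-4.08) = (4.2926,-3.7279)
Shoelace sum Σ(x_i·y_{i+1} − x_{i+1}·y_i):
  i=1: 5.2126·2.2095 − -2.0712·3.1142 = +17.9674 (running +17.9674)
  i=2: -2.0712·-0.2004 − -6.1458·2.2095 = +13.9940 (running +31.9614)
  i=3: -6.1458·-5.0317 − -6.2389·-0.2004 = +29.6732 (running +61.6345)
  i=4: -6.2389·-4.8174 − 0.1376·-5.0317 = +30.7476 (running +92.3821)
  i=5: 0.1376·-3.7279 − 4.2926·-4.8174 = +20.1662 (running +112.5484)
  i=6: 4.2926·3.1142 − 5.2126·-3.7279 = +32.8002 (running +145.3486)
Area = |Σ|/2 = |145.3486|/2 = 72.6743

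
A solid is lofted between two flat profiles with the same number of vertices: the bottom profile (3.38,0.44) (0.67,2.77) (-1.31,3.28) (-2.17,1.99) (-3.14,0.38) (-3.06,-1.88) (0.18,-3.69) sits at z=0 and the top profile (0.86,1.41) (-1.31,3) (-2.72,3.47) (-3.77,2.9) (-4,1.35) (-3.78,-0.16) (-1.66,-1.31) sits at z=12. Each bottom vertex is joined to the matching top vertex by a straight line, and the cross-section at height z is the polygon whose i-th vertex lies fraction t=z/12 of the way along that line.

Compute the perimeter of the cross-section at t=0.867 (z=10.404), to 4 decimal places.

Cross-section at t=0.867: each vertex is (1-t)·p0[i] + t·p1[i].
  v1: (1-0.867)·(3.38,0.44) + 0.867·(0.86,1.41) = (1.1952,1.2810)
  v2: (1-0.867)·(0.67,2.77) + 0.867·(-1.31,3) = (-1.0467,2.9694)
  v3: (1-0.867)·(-1.31,3.28) + 0.867·(-2.72,3.47) = (-2.5325,3.4447)
  v4: (1-0.867)·(-2.17,1.99) + 0.867·(-3.77,2.9) = (-3.5572,2.7790)
  v5: (1-0.867)·(-3.14,0.38) + 0.867·(-4,1.35) = (-3.8856,1.2210)
  v6: (1-0.867)·(-3.06,-1.88) + 0.867·(-3.78,-0.16) = (-3.6842,-0.3888)
  v7: (1-0.867)·(0.18,-3.69) + 0.867·(-1.66,-1.31) = (-1.4153,-1.6265)
Perimeter = Σ |v_{i+1} − v_i|:
  edge 1→2: √(-2.2418² + 1.6884²) = 2.8065 (running 2.8065)
  edge 2→3: √(-1.4858² + 0.4753²) = 1.5600 (running 4.3665)
  edge 3→4: √(-1.0247² + -0.6658²) = 1.2220 (running 5.5885)
  edge 4→5: √(-0.3284² + -1.5580²) = 1.5922 (running 7.1807)
  edge 5→6: √(0.2014² + -1.6098²) = 1.6223 (running 8.8030)
  edge 6→7: √(2.2690² + -1.2378²) = 2.5846 (running 11.3877)
  edge 7→1: √(2.6104² + 2.9075²) = 3.9074 (running 15.2951)
Perimeter = 15.2951

Perimeter at t=0.867: 15.2951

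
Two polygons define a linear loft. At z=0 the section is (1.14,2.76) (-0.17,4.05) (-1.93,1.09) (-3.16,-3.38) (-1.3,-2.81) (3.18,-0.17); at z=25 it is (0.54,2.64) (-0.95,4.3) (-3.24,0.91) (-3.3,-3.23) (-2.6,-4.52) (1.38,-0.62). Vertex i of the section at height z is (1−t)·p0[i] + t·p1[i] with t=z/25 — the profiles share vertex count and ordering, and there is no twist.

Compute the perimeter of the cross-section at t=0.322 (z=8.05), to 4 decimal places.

Perimeter at t=0.322: 20.2901

Cross-section at t=0.322: each vertex is (1-t)·p0[i] + t·p1[i].
  v1: (1-0.322)·(1.14,2.76) + 0.322·(0.54,2.64) = (0.9468,2.7214)
  v2: (1-0.322)·(-0.17,4.05) + 0.322·(-0.95,4.3) = (-0.4212,4.1305)
  v3: (1-0.322)·(-1.93,1.09) + 0.322·(-3.24,0.91) = (-2.3518,1.0320)
  v4: (1-0.322)·(-3.16,-3.38) + 0.322·(-3.3,-3.23) = (-3.2051,-3.3317)
  v5: (1-0.322)·(-1.3,-2.81) + 0.322·(-2.6,-4.52) = (-1.7186,-3.3606)
  v6: (1-0.322)·(3.18,-0.17) + 0.322·(1.38,-0.62) = (2.6004,-0.3149)
Perimeter = Σ |v_{i+1} − v_i|:
  edge 1→2: √(-1.3680² + 1.4091²) = 1.9639 (running 1.9639)
  edge 2→3: √(-1.9307² + -3.0985²) = 3.6507 (running 5.6147)
  edge 3→4: √(-0.8533² + -4.3637²) = 4.4464 (running 10.0610)
  edge 4→5: √(1.4865² + -0.0289²) = 1.4868 (running 11.5478)
  edge 5→6: √(4.3190² + 3.0457²) = 5.2849 (running 16.8327)
  edge 6→1: √(-1.6536² + 3.0363²) = 3.4573 (running 20.2901)
Perimeter = 20.2901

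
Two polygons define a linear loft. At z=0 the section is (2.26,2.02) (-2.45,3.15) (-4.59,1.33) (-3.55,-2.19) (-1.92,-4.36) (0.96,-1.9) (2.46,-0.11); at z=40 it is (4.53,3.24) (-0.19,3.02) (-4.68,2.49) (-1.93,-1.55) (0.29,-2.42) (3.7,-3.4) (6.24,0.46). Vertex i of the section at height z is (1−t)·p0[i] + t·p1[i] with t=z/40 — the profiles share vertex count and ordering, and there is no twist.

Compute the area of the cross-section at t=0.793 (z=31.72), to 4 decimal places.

Area at t=0.793: 44.1566

Cross-section at t=0.793: each vertex is (1-t)·p0[i] + t·p1[i].
  v1: (1-0.793)·(2.26,2.02) + 0.793·(4.53,3.24) = (4.0601,2.9875)
  v2: (1-0.793)·(-2.45,3.15) + 0.793·(-0.19,3.02) = (-0.6578,3.0469)
  v3: (1-0.793)·(-4.59,1.33) + 0.793·(-4.68,2.49) = (-4.6614,2.2499)
  v4: (1-0.793)·(-3.55,-2.19) + 0.793·(-1.93,-1.55) = (-2.2653,-1.6825)
  v5: (1-0.793)·(-1.92,-4.36) + 0.793·(0.29,-2.42) = (-0.1675,-2.8216)
  v6: (1-0.793)·(0.96,-1.9) + 0.793·(3.7,-3.4) = (3.1328,-3.0895)
  v7: (1-0.793)·(2.46,-0.11) + 0.793·(6.24,0.46) = (5.4575,0.3420)
Shoelace sum Σ(x_i·y_{i+1} − x_{i+1}·y_i):
  i=1: 4.0601·3.0469 − -0.6578·2.9875 = +14.3360 (running +14.3360)
  i=2: -0.6578·2.2499 − -4.6614·3.0469 = +12.7228 (running +27.0588)
  i=3: -4.6614·-1.6825 − -2.2653·2.2499 = +12.9394 (running +39.9982)
  i=4: -2.2653·-2.8216 − -0.1675·-1.6825 = +6.1101 (running +46.1082)
  i=5: -0.1675·-3.0895 − 3.1328·-2.8216 = +9.3569 (running +55.4651)
  i=6: 3.1328·0.3420 − 5.4575·-3.0895 = +17.9325 (running +73.3977)
  i=7: 5.4575·2.9875 − 4.0601·0.3420 = +14.9156 (running +88.3132)
Area = |Σ|/2 = |88.3132|/2 = 44.1566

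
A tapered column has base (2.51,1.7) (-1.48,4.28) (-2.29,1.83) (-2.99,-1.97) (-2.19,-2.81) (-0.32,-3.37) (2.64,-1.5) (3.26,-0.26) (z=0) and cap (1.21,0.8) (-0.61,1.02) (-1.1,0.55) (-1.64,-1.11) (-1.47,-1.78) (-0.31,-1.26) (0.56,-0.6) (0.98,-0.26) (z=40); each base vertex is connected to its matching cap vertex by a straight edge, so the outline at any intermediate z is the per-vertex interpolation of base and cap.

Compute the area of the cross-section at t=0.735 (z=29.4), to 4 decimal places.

Cross-section at t=0.735: each vertex is (1-t)·p0[i] + t·p1[i].
  v1: (1-0.735)·(2.51,1.7) + 0.735·(1.21,0.8) = (1.5545,1.0385)
  v2: (1-0.735)·(-1.48,4.28) + 0.735·(-0.61,1.02) = (-0.8405,1.8839)
  v3: (1-0.735)·(-2.29,1.83) + 0.735·(-1.1,0.55) = (-1.4154,0.8892)
  v4: (1-0.735)·(-2.99,-1.97) + 0.735·(-1.64,-1.11) = (-1.9977,-1.3379)
  v5: (1-0.735)·(-2.19,-2.81) + 0.735·(-1.47,-1.78) = (-1.6608,-2.0530)
  v6: (1-0.735)·(-0.32,-3.37) + 0.735·(-0.31,-1.26) = (-0.3126,-1.8192)
  v7: (1-0.735)·(2.64,-1.5) + 0.735·(0.56,-0.6) = (1.1112,-0.8385)
  v8: (1-0.735)·(3.26,-0.26) + 0.735·(0.98,-0.26) = (1.5842,-0.2600)
Shoelace sum Σ(x_i·y_{i+1} − x_{i+1}·y_i):
  i=1: 1.5545·1.8839 − -0.8405·1.0385 = +3.8014 (running +3.8014)
  i=2: -0.8405·0.8892 − -1.4154·1.8839 = +1.9190 (running +5.7204)
  i=3: -1.4154·-1.3379 − -1.9977·0.8892 = +3.6700 (running +9.3904)
  i=4: -1.9977·-2.0530 − -1.6608·-1.3379 = +1.8793 (running +11.2697)
  i=5: -1.6608·-1.8192 − -0.3126·-2.0530 = +2.3794 (running +13.6491)
  i=6: -0.3126·-0.8385 − 1.1112·-1.8192 = +2.2836 (running +15.9327)
  i=7: 1.1112·-0.2600 − 1.5842·-0.8385 = +1.0394 (running +16.9721)
  i=8: 1.5842·1.0385 − 1.5545·-0.2600 = +2.0494 (running +19.0215)
Area = |Σ|/2 = |19.0215|/2 = 9.5107

Area at t=0.735: 9.5107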